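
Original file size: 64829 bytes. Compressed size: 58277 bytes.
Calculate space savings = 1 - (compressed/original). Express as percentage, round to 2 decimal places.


ratio = compressed/original = 58277/64829 = 0.898934
savings = 1 - ratio = 1 - 0.898934 = 0.101066
as a percentage: 0.101066 * 100 = 10.11%

Space savings = 1 - 58277/64829 = 10.11%


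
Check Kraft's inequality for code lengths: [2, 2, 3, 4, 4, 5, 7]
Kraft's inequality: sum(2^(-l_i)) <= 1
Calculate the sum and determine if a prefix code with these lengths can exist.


Sum = 2^(-2) + 2^(-2) + 2^(-3) + 2^(-4) + 2^(-4) + 2^(-5) + 2^(-7)
    = 0.25 + 0.25 + 0.125 + 0.0625 + 0.0625 + 0.03125 + 0.0078125
    = 101/128 = 0.7890625
Since 0.7890625 <= 1, Kraft's inequality IS satisfied.
A prefix code with these lengths CAN exist.

Kraft sum = 0.7890625. Satisfied.


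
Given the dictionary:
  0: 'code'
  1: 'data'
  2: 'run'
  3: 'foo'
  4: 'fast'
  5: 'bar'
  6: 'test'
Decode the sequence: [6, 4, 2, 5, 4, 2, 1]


Look up each index in the dictionary:
  6 -> 'test'
  4 -> 'fast'
  2 -> 'run'
  5 -> 'bar'
  4 -> 'fast'
  2 -> 'run'
  1 -> 'data'

Decoded: "test fast run bar fast run data"


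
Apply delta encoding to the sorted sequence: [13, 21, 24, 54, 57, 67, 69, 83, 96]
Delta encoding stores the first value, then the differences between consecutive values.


First value: 13
Deltas:
  21 - 13 = 8
  24 - 21 = 3
  54 - 24 = 30
  57 - 54 = 3
  67 - 57 = 10
  69 - 67 = 2
  83 - 69 = 14
  96 - 83 = 13


Delta encoded: [13, 8, 3, 30, 3, 10, 2, 14, 13]


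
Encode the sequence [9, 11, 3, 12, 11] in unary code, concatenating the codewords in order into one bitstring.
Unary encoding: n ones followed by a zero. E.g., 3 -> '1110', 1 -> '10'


Encode each number as n ones followed by a terminating 0:
  9 -> 1111111110 (10 bits)
  11 -> 111111111110 (12 bits)
  3 -> 1110 (4 bits)
  12 -> 1111111111110 (13 bits)
  11 -> 111111111110 (12 bits)
Total length = 10 + 12 + 4 + 13 + 12 = 51 bits.

Unary([9, 11, 3, 12, 11]) = 111111111011111111111011101111111111110111111111110 (51 bits)


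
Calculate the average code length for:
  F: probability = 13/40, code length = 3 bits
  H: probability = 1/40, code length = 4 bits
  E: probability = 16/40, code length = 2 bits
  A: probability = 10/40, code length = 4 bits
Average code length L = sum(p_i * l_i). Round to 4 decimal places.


Weighted contributions p_i * l_i:
  F: (13/40) * 3 = 39/40
  H: (1/40) * 4 = 4/40
  E: (16/40) * 2 = 32/40
  A: (10/40) * 4 = 40/40
Sum = (39 + 4 + 32 + 40)/40 = 115/40

L = 115/40 = 2.8750 bits/symbol


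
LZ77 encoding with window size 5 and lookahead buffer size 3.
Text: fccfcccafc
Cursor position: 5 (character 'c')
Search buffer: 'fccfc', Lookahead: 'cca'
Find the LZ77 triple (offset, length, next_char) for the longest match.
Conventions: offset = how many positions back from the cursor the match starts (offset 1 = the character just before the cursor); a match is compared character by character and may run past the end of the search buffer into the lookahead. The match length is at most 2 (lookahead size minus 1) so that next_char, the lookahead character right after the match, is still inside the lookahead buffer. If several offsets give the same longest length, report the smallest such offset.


Try each offset into the search buffer:
  offset=1 (pos 4, char 'c'): match length 2
  offset=2 (pos 3, char 'f'): match length 0
  offset=3 (pos 2, char 'c'): match length 1
  offset=4 (pos 1, char 'c'): match length 2
  offset=5 (pos 0, char 'f'): match length 0
Longest match has length 2, found at offsets 1, 4; take the smallest, offset 1.
next_char = character at position 5 + 2 = 7 -> 'a'

Best match: offset=1, length=2 (matching 'cc' starting at position 4)
LZ77 triple: (1, 2, 'a')


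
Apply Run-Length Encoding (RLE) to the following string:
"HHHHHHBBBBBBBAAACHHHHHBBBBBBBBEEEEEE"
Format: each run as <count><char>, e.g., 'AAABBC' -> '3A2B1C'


Scanning runs left to right:
  i=0: run of 'H' x 6 -> '6H'
  i=6: run of 'B' x 7 -> '7B'
  i=13: run of 'A' x 3 -> '3A'
  i=16: run of 'C' x 1 -> '1C'
  i=17: run of 'H' x 5 -> '5H'
  i=22: run of 'B' x 8 -> '8B'
  i=30: run of 'E' x 6 -> '6E'

RLE = 6H7B3A1C5H8B6E


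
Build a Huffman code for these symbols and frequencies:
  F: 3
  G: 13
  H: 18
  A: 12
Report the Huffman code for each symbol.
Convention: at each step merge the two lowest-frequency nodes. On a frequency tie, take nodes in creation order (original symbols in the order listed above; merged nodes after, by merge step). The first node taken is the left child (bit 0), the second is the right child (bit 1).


Huffman tree construction:
Step 1: Merge F(3) + A(12) = 15
Step 2: Merge G(13) + (F+A)(15) = 28
Step 3: Merge H(18) + (G+(F+A))(28) = 46
Read each symbol's code off the tree from the root (left child = 0, right child = 1).

Codes:
  F: 110 (length 3)
  G: 10 (length 2)
  H: 0 (length 1)
  A: 111 (length 3)
Average code length: 89/46 = 1.9348 bits/symbol


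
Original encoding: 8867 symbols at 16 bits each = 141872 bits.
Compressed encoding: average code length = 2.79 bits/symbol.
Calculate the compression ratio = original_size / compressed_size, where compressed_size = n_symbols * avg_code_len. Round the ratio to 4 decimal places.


original_size = n_symbols * orig_bits = 8867 * 16 = 141872 bits
compressed_size = n_symbols * avg_code_len = 8867 * 2.79 = 24738.93 bits
ratio = original_size / compressed_size = 141872 / 24738.93 = 5.7348

Compression ratio = 5.7348


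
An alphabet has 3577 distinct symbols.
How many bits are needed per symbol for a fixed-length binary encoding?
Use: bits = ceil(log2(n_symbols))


log2(3577) = 11.8045
Bracket: 2^11 = 2048 < 3577 <= 2^12 = 4096
So ceil(log2(3577)) = 12

bits = ceil(log2(3577)) = ceil(11.8045) = 12 bits


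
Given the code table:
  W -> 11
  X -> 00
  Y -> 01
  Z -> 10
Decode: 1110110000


Decoding:
11 -> W
10 -> Z
11 -> W
00 -> X
00 -> X


Result: WZWXX


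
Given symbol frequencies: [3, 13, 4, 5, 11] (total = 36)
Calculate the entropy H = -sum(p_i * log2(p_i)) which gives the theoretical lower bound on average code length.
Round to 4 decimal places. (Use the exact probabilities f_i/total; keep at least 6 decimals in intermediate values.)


Per-symbol terms -p_i * log2(p_i) with p_i = f_i/36:
  p = 3/36 = 0.083333: log2(p) = -3.584963, -p*log2(p) = 0.298747
  p = 13/36 = 0.361111: log2(p) = -1.469485, -p*log2(p) = 0.530647
  p = 4/36 = 0.111111: log2(p) = -3.169925, -p*log2(p) = 0.352214
  p = 5/36 = 0.138889: log2(p) = -2.847997, -p*log2(p) = 0.395555
  p = 11/36 = 0.305556: log2(p) = -1.710493, -p*log2(p) = 0.522651
H = 0.298747 + 0.530647 + 0.352214 + 0.395555 + 0.522651 = 2.099814

H = 2.0998 bits/symbol


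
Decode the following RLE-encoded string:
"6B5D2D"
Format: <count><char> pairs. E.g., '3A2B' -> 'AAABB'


Expanding each <count><char> pair:
  6B -> 'BBBBBB'
  5D -> 'DDDDD'
  2D -> 'DD'

Decoded = BBBBBBDDDDDDD


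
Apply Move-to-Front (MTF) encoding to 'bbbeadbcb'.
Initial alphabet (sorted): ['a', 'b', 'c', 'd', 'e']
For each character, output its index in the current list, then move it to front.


MTF encoding:
'b': index 1 in ['a', 'b', 'c', 'd', 'e'] -> ['b', 'a', 'c', 'd', 'e']
'b': index 0 in ['b', 'a', 'c', 'd', 'e'] -> ['b', 'a', 'c', 'd', 'e']
'b': index 0 in ['b', 'a', 'c', 'd', 'e'] -> ['b', 'a', 'c', 'd', 'e']
'e': index 4 in ['b', 'a', 'c', 'd', 'e'] -> ['e', 'b', 'a', 'c', 'd']
'a': index 2 in ['e', 'b', 'a', 'c', 'd'] -> ['a', 'e', 'b', 'c', 'd']
'd': index 4 in ['a', 'e', 'b', 'c', 'd'] -> ['d', 'a', 'e', 'b', 'c']
'b': index 3 in ['d', 'a', 'e', 'b', 'c'] -> ['b', 'd', 'a', 'e', 'c']
'c': index 4 in ['b', 'd', 'a', 'e', 'c'] -> ['c', 'b', 'd', 'a', 'e']
'b': index 1 in ['c', 'b', 'd', 'a', 'e'] -> ['b', 'c', 'd', 'a', 'e']


Output: [1, 0, 0, 4, 2, 4, 3, 4, 1]


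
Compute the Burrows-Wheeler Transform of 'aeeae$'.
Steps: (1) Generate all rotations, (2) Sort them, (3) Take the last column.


Rotations (sorted):
  0: $aeeae -> last char: e
  1: ae$aee -> last char: e
  2: aeeae$ -> last char: $
  3: e$aeea -> last char: a
  4: eae$ae -> last char: e
  5: eeae$a -> last char: a


BWT = ee$aea


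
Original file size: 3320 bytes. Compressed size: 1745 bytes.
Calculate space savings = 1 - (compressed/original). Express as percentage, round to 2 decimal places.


ratio = compressed/original = 1745/3320 = 0.525602
savings = 1 - ratio = 1 - 0.525602 = 0.474398
as a percentage: 0.474398 * 100 = 47.44%

Space savings = 1 - 1745/3320 = 47.44%


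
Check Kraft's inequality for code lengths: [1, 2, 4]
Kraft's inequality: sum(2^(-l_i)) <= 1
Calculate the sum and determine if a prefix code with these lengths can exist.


Sum = 2^(-1) + 2^(-2) + 2^(-4)
    = 0.5 + 0.25 + 0.0625
    = 13/16 = 0.8125
Since 0.8125 <= 1, Kraft's inequality IS satisfied.
A prefix code with these lengths CAN exist.

Kraft sum = 0.8125. Satisfied.


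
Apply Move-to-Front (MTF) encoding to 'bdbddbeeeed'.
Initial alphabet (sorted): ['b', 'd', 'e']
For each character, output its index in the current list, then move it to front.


MTF encoding:
'b': index 0 in ['b', 'd', 'e'] -> ['b', 'd', 'e']
'd': index 1 in ['b', 'd', 'e'] -> ['d', 'b', 'e']
'b': index 1 in ['d', 'b', 'e'] -> ['b', 'd', 'e']
'd': index 1 in ['b', 'd', 'e'] -> ['d', 'b', 'e']
'd': index 0 in ['d', 'b', 'e'] -> ['d', 'b', 'e']
'b': index 1 in ['d', 'b', 'e'] -> ['b', 'd', 'e']
'e': index 2 in ['b', 'd', 'e'] -> ['e', 'b', 'd']
'e': index 0 in ['e', 'b', 'd'] -> ['e', 'b', 'd']
'e': index 0 in ['e', 'b', 'd'] -> ['e', 'b', 'd']
'e': index 0 in ['e', 'b', 'd'] -> ['e', 'b', 'd']
'd': index 2 in ['e', 'b', 'd'] -> ['d', 'e', 'b']


Output: [0, 1, 1, 1, 0, 1, 2, 0, 0, 0, 2]


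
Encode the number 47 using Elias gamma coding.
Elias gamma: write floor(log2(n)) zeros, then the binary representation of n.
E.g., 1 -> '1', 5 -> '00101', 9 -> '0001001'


num_bits = floor(log2(47)) + 1 = 6
leading_zeros = num_bits - 1 = 5
binary(47) = 101111

Elias gamma(47) = '00000' + '101111' = 00000101111 (11 bits)


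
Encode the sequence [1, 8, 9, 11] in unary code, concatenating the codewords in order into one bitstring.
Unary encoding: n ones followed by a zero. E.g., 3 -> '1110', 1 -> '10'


Encode each number as n ones followed by a terminating 0:
  1 -> 10 (2 bits)
  8 -> 111111110 (9 bits)
  9 -> 1111111110 (10 bits)
  11 -> 111111111110 (12 bits)
Total length = 2 + 9 + 10 + 12 = 33 bits.

Unary([1, 8, 9, 11]) = 101111111101111111110111111111110 (33 bits)


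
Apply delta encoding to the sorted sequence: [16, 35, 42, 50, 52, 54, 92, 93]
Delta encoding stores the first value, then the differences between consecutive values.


First value: 16
Deltas:
  35 - 16 = 19
  42 - 35 = 7
  50 - 42 = 8
  52 - 50 = 2
  54 - 52 = 2
  92 - 54 = 38
  93 - 92 = 1


Delta encoded: [16, 19, 7, 8, 2, 2, 38, 1]


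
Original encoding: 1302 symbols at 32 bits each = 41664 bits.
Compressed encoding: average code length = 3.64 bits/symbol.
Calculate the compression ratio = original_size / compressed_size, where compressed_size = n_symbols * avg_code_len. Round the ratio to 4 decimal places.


original_size = n_symbols * orig_bits = 1302 * 32 = 41664 bits
compressed_size = n_symbols * avg_code_len = 1302 * 3.64 = 4739.28 bits
ratio = original_size / compressed_size = 41664 / 4739.28 = 8.7912

Compression ratio = 8.7912


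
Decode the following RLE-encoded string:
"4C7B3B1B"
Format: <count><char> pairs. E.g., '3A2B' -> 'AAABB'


Expanding each <count><char> pair:
  4C -> 'CCCC'
  7B -> 'BBBBBBB'
  3B -> 'BBB'
  1B -> 'B'

Decoded = CCCCBBBBBBBBBBB


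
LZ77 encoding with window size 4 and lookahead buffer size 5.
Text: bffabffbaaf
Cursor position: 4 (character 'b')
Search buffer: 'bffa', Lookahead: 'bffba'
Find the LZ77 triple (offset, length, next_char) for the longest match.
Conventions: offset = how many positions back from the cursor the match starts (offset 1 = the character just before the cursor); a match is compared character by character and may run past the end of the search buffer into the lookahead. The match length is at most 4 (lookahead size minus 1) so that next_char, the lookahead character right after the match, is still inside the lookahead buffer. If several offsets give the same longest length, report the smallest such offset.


Try each offset into the search buffer:
  offset=1 (pos 3, char 'a'): match length 0
  offset=2 (pos 2, char 'f'): match length 0
  offset=3 (pos 1, char 'f'): match length 0
  offset=4 (pos 0, char 'b'): match length 3
Longest match has length 3 at offset 4.
next_char = character at position 4 + 3 = 7 -> 'b'

Best match: offset=4, length=3 (matching 'bff' starting at position 0)
LZ77 triple: (4, 3, 'b')


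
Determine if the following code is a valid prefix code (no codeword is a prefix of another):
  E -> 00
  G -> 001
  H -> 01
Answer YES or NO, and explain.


Checking each pair (does one codeword prefix another?):
  E='00' vs G='001': prefix -- VIOLATION

NO -- this is NOT a valid prefix code. E (00) is a prefix of G (001).


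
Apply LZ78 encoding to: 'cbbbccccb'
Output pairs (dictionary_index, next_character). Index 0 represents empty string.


LZ78 encoding steps:
Dictionary: {0: ''}
Step 1: w='' (idx 0), next='c' -> output (0, 'c'), add 'c' as idx 1
Step 2: w='' (idx 0), next='b' -> output (0, 'b'), add 'b' as idx 2
Step 3: w='b' (idx 2), next='b' -> output (2, 'b'), add 'bb' as idx 3
Step 4: w='c' (idx 1), next='c' -> output (1, 'c'), add 'cc' as idx 4
Step 5: w='cc' (idx 4), next='b' -> output (4, 'b'), add 'ccb' as idx 5


Encoded: [(0, 'c'), (0, 'b'), (2, 'b'), (1, 'c'), (4, 'b')]


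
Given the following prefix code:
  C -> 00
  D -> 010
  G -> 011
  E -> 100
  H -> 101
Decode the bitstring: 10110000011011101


Decoding step by step:
Bits 101 -> H
Bits 100 -> E
Bits 00 -> C
Bits 011 -> G
Bits 011 -> G
Bits 101 -> H


Decoded message: HECGGH


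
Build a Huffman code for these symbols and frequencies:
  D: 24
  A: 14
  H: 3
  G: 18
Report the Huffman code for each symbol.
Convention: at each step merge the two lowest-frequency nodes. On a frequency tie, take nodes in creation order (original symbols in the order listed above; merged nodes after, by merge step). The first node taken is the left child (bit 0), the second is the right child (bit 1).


Huffman tree construction:
Step 1: Merge H(3) + A(14) = 17
Step 2: Merge (H+A)(17) + G(18) = 35
Step 3: Merge D(24) + ((H+A)+G)(35) = 59
Read each symbol's code off the tree from the root (left child = 0, right child = 1).

Codes:
  D: 0 (length 1)
  A: 101 (length 3)
  H: 100 (length 3)
  G: 11 (length 2)
Average code length: 111/59 = 1.8814 bits/symbol


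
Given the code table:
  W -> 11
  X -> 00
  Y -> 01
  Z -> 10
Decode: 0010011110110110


Decoding:
00 -> X
10 -> Z
01 -> Y
11 -> W
10 -> Z
11 -> W
01 -> Y
10 -> Z


Result: XZYWZWYZ


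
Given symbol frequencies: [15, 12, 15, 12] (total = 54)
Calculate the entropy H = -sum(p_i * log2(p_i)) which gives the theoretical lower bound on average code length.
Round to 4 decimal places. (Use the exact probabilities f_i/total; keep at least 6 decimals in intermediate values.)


Per-symbol terms -p_i * log2(p_i) with p_i = f_i/54:
  p = 15/54 = 0.277778: log2(p) = -1.847997, -p*log2(p) = 0.513332
  p = 12/54 = 0.222222: log2(p) = -2.169925, -p*log2(p) = 0.482206
  p = 15/54 = 0.277778: log2(p) = -1.847997, -p*log2(p) = 0.513332
  p = 12/54 = 0.222222: log2(p) = -2.169925, -p*log2(p) = 0.482206
H = 0.513332 + 0.482206 + 0.513332 + 0.482206 = 1.991076

H = 1.9911 bits/symbol


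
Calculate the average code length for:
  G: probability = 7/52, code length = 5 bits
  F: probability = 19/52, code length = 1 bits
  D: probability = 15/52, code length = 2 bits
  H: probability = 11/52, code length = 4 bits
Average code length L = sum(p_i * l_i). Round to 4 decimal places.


Weighted contributions p_i * l_i:
  G: (7/52) * 5 = 35/52
  F: (19/52) * 1 = 19/52
  D: (15/52) * 2 = 30/52
  H: (11/52) * 4 = 44/52
Sum = (35 + 19 + 30 + 44)/52 = 128/52

L = 128/52 = 2.4615 bits/symbol


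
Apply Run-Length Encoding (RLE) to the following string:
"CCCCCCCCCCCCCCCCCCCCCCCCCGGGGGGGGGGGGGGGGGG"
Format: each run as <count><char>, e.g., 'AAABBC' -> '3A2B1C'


Scanning runs left to right:
  i=0: run of 'C' x 25 -> '25C'
  i=25: run of 'G' x 18 -> '18G'

RLE = 25C18G


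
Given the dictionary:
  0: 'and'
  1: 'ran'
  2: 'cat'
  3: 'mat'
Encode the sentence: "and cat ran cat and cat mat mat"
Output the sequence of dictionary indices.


Look up each word in the dictionary:
  'and' -> 0
  'cat' -> 2
  'ran' -> 1
  'cat' -> 2
  'and' -> 0
  'cat' -> 2
  'mat' -> 3
  'mat' -> 3

Encoded: [0, 2, 1, 2, 0, 2, 3, 3]


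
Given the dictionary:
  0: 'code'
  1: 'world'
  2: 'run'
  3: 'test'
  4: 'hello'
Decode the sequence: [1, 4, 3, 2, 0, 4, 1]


Look up each index in the dictionary:
  1 -> 'world'
  4 -> 'hello'
  3 -> 'test'
  2 -> 'run'
  0 -> 'code'
  4 -> 'hello'
  1 -> 'world'

Decoded: "world hello test run code hello world"


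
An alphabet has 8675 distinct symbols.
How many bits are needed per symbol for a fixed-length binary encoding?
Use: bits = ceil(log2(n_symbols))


log2(8675) = 13.0826
Bracket: 2^13 = 8192 < 8675 <= 2^14 = 16384
So ceil(log2(8675)) = 14

bits = ceil(log2(8675)) = ceil(13.0826) = 14 bits


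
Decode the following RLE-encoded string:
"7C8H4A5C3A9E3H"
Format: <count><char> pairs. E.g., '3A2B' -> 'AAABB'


Expanding each <count><char> pair:
  7C -> 'CCCCCCC'
  8H -> 'HHHHHHHH'
  4A -> 'AAAA'
  5C -> 'CCCCC'
  3A -> 'AAA'
  9E -> 'EEEEEEEEE'
  3H -> 'HHH'

Decoded = CCCCCCCHHHHHHHHAAAACCCCCAAAEEEEEEEEEHHH


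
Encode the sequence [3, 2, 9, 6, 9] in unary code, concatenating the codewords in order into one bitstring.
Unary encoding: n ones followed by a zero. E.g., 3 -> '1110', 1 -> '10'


Encode each number as n ones followed by a terminating 0:
  3 -> 1110 (4 bits)
  2 -> 110 (3 bits)
  9 -> 1111111110 (10 bits)
  6 -> 1111110 (7 bits)
  9 -> 1111111110 (10 bits)
Total length = 4 + 3 + 10 + 7 + 10 = 34 bits.

Unary([3, 2, 9, 6, 9]) = 1110110111111111011111101111111110 (34 bits)


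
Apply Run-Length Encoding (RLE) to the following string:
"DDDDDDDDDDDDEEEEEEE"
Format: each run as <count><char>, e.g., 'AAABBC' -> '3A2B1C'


Scanning runs left to right:
  i=0: run of 'D' x 12 -> '12D'
  i=12: run of 'E' x 7 -> '7E'

RLE = 12D7E


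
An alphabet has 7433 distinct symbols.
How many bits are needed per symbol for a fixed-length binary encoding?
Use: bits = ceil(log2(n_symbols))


log2(7433) = 12.8597
Bracket: 2^12 = 4096 < 7433 <= 2^13 = 8192
So ceil(log2(7433)) = 13

bits = ceil(log2(7433)) = ceil(12.8597) = 13 bits


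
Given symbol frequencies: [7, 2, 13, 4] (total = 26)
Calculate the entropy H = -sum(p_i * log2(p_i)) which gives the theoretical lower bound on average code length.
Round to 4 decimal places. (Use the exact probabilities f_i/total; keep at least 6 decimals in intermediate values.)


Per-symbol terms -p_i * log2(p_i) with p_i = f_i/26:
  p = 7/26 = 0.269231: log2(p) = -1.893085, -p*log2(p) = 0.509677
  p = 2/26 = 0.076923: log2(p) = -3.700440, -p*log2(p) = 0.284649
  p = 13/26 = 0.500000: log2(p) = -1.000000, -p*log2(p) = 0.500000
  p = 4/26 = 0.153846: log2(p) = -2.700440, -p*log2(p) = 0.415452
H = 0.509677 + 0.284649 + 0.500000 + 0.415452 = 1.709778

H = 1.7098 bits/symbol


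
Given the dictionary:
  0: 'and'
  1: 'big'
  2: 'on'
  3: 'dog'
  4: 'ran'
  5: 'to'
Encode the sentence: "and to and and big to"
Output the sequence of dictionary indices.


Look up each word in the dictionary:
  'and' -> 0
  'to' -> 5
  'and' -> 0
  'and' -> 0
  'big' -> 1
  'to' -> 5

Encoded: [0, 5, 0, 0, 1, 5]


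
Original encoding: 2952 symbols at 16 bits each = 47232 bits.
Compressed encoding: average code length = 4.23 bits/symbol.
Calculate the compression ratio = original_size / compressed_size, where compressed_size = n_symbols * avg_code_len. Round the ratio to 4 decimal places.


original_size = n_symbols * orig_bits = 2952 * 16 = 47232 bits
compressed_size = n_symbols * avg_code_len = 2952 * 4.23 = 12486.96 bits
ratio = original_size / compressed_size = 47232 / 12486.96 = 3.7825

Compression ratio = 3.7825


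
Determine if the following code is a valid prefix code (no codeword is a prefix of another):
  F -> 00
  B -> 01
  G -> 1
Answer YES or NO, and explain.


Checking each pair (does one codeword prefix another?):
  F='00' vs B='01': no prefix
  F='00' vs G='1': no prefix
  B='01' vs F='00': no prefix
  B='01' vs G='1': no prefix
  G='1' vs F='00': no prefix
  G='1' vs B='01': no prefix
No violation found over all pairs.

YES -- this is a valid prefix code. No codeword is a prefix of any other codeword.


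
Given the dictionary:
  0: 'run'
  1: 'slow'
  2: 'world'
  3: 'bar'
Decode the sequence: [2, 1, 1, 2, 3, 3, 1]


Look up each index in the dictionary:
  2 -> 'world'
  1 -> 'slow'
  1 -> 'slow'
  2 -> 'world'
  3 -> 'bar'
  3 -> 'bar'
  1 -> 'slow'

Decoded: "world slow slow world bar bar slow"


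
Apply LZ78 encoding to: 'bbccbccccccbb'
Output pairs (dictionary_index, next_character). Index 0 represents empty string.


LZ78 encoding steps:
Dictionary: {0: ''}
Step 1: w='' (idx 0), next='b' -> output (0, 'b'), add 'b' as idx 1
Step 2: w='b' (idx 1), next='c' -> output (1, 'c'), add 'bc' as idx 2
Step 3: w='' (idx 0), next='c' -> output (0, 'c'), add 'c' as idx 3
Step 4: w='bc' (idx 2), next='c' -> output (2, 'c'), add 'bcc' as idx 4
Step 5: w='c' (idx 3), next='c' -> output (3, 'c'), add 'cc' as idx 5
Step 6: w='cc' (idx 5), next='b' -> output (5, 'b'), add 'ccb' as idx 6
Step 7: w='b' (idx 1), end of input -> output (1, '')


Encoded: [(0, 'b'), (1, 'c'), (0, 'c'), (2, 'c'), (3, 'c'), (5, 'b'), (1, '')]


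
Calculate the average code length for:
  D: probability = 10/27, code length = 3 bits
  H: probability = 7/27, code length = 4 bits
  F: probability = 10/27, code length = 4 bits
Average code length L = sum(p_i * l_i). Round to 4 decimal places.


Weighted contributions p_i * l_i:
  D: (10/27) * 3 = 30/27
  H: (7/27) * 4 = 28/27
  F: (10/27) * 4 = 40/27
Sum = (30 + 28 + 40)/27 = 98/27

L = 98/27 = 3.6296 bits/symbol


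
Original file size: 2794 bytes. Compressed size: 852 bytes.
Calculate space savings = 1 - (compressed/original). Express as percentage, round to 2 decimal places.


ratio = compressed/original = 852/2794 = 0.304939
savings = 1 - ratio = 1 - 0.304939 = 0.695061
as a percentage: 0.695061 * 100 = 69.51%

Space savings = 1 - 852/2794 = 69.51%


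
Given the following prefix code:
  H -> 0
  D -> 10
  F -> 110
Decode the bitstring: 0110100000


Decoding step by step:
Bits 0 -> H
Bits 110 -> F
Bits 10 -> D
Bits 0 -> H
Bits 0 -> H
Bits 0 -> H
Bits 0 -> H


Decoded message: HFDHHHH


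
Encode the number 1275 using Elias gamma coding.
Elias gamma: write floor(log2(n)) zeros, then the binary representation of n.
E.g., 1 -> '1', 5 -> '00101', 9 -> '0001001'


num_bits = floor(log2(1275)) + 1 = 11
leading_zeros = num_bits - 1 = 10
binary(1275) = 10011111011

Elias gamma(1275) = '0000000000' + '10011111011' = 000000000010011111011 (21 bits)


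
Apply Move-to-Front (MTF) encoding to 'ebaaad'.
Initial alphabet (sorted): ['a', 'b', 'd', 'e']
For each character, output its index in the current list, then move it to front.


MTF encoding:
'e': index 3 in ['a', 'b', 'd', 'e'] -> ['e', 'a', 'b', 'd']
'b': index 2 in ['e', 'a', 'b', 'd'] -> ['b', 'e', 'a', 'd']
'a': index 2 in ['b', 'e', 'a', 'd'] -> ['a', 'b', 'e', 'd']
'a': index 0 in ['a', 'b', 'e', 'd'] -> ['a', 'b', 'e', 'd']
'a': index 0 in ['a', 'b', 'e', 'd'] -> ['a', 'b', 'e', 'd']
'd': index 3 in ['a', 'b', 'e', 'd'] -> ['d', 'a', 'b', 'e']


Output: [3, 2, 2, 0, 0, 3]


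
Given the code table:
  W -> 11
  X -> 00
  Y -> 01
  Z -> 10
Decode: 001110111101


Decoding:
00 -> X
11 -> W
10 -> Z
11 -> W
11 -> W
01 -> Y


Result: XWZWWY


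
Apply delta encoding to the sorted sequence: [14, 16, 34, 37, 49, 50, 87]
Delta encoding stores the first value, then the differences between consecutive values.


First value: 14
Deltas:
  16 - 14 = 2
  34 - 16 = 18
  37 - 34 = 3
  49 - 37 = 12
  50 - 49 = 1
  87 - 50 = 37


Delta encoded: [14, 2, 18, 3, 12, 1, 37]


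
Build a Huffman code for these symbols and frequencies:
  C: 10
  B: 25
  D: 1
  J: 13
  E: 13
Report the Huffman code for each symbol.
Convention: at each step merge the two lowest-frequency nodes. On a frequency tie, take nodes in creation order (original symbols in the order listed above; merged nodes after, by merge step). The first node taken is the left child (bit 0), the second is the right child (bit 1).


Huffman tree construction:
Step 1: Merge D(1) + C(10) = 11
Step 2: Merge (D+C)(11) + J(13) = 24
Step 3: Merge E(13) + ((D+C)+J)(24) = 37
Step 4: Merge B(25) + (E+((D+C)+J))(37) = 62
Read each symbol's code off the tree from the root (left child = 0, right child = 1).

Codes:
  C: 1101 (length 4)
  B: 0 (length 1)
  D: 1100 (length 4)
  J: 111 (length 3)
  E: 10 (length 2)
Average code length: 134/62 = 2.1613 bits/symbol


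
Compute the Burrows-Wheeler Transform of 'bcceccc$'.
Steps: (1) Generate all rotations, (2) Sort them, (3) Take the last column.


Rotations (sorted):
  0: $bcceccc -> last char: c
  1: bcceccc$ -> last char: $
  2: c$bccecc -> last char: c
  3: cc$bccec -> last char: c
  4: ccc$bcce -> last char: e
  5: cceccc$b -> last char: b
  6: ceccc$bc -> last char: c
  7: eccc$bcc -> last char: c


BWT = c$ccebcc


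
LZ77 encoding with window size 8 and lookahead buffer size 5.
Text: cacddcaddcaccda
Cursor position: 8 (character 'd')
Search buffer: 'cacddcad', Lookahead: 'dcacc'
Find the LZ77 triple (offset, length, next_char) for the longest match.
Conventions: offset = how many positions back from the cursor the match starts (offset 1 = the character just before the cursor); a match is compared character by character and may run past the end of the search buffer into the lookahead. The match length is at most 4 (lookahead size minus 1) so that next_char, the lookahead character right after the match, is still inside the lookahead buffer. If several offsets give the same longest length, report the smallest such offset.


Try each offset into the search buffer:
  offset=1 (pos 7, char 'd'): match length 1
  offset=2 (pos 6, char 'a'): match length 0
  offset=3 (pos 5, char 'c'): match length 0
  offset=4 (pos 4, char 'd'): match length 3
  offset=5 (pos 3, char 'd'): match length 1
  offset=6 (pos 2, char 'c'): match length 0
  offset=7 (pos 1, char 'a'): match length 0
  offset=8 (pos 0, char 'c'): match length 0
Longest match has length 3 at offset 4.
next_char = character at position 8 + 3 = 11 -> 'c'

Best match: offset=4, length=3 (matching 'dca' starting at position 4)
LZ77 triple: (4, 3, 'c')


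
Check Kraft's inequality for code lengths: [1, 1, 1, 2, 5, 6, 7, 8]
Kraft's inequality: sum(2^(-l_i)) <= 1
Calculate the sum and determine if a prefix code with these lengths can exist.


Sum = 2^(-1) + 2^(-1) + 2^(-1) + 2^(-2) + 2^(-5) + 2^(-6) + 2^(-7) + 2^(-8)
    = 0.5 + 0.5 + 0.5 + 0.25 + 0.03125 + 0.015625 + 0.0078125 + 0.00390625
    = 463/256 = 1.80859375
Since 1.80859375 > 1, Kraft's inequality is NOT satisfied.
A prefix code with these lengths CANNOT exist.

Kraft sum = 1.80859375. Not satisfied.


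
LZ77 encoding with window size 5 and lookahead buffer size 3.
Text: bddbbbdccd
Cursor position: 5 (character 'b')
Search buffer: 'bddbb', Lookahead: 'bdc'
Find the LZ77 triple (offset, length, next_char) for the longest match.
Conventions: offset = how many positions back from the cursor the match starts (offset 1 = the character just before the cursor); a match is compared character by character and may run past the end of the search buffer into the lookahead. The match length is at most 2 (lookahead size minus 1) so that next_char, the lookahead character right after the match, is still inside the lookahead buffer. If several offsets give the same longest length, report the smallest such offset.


Try each offset into the search buffer:
  offset=1 (pos 4, char 'b'): match length 1
  offset=2 (pos 3, char 'b'): match length 1
  offset=3 (pos 2, char 'd'): match length 0
  offset=4 (pos 1, char 'd'): match length 0
  offset=5 (pos 0, char 'b'): match length 2
Longest match has length 2 at offset 5.
next_char = character at position 5 + 2 = 7 -> 'c'

Best match: offset=5, length=2 (matching 'bd' starting at position 0)
LZ77 triple: (5, 2, 'c')


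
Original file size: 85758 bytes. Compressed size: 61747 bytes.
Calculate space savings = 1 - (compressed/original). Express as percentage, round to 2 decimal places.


ratio = compressed/original = 61747/85758 = 0.720014
savings = 1 - ratio = 1 - 0.720014 = 0.279986
as a percentage: 0.279986 * 100 = 28.0%

Space savings = 1 - 61747/85758 = 28.0%


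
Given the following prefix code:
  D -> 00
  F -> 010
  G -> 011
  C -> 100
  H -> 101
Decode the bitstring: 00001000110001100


Decoding step by step:
Bits 00 -> D
Bits 00 -> D
Bits 100 -> C
Bits 011 -> G
Bits 00 -> D
Bits 011 -> G
Bits 00 -> D


Decoded message: DDCGDGD


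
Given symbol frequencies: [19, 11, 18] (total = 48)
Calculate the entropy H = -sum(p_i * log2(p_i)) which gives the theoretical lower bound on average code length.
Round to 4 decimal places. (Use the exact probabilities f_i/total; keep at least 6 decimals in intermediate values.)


Per-symbol terms -p_i * log2(p_i) with p_i = f_i/48:
  p = 19/48 = 0.395833: log2(p) = -1.337035, -p*log2(p) = 0.529243
  p = 11/48 = 0.229167: log2(p) = -2.125531, -p*log2(p) = 0.487101
  p = 18/48 = 0.375000: log2(p) = -1.415037, -p*log2(p) = 0.530639
H = 0.529243 + 0.487101 + 0.530639 = 1.546983

H = 1.547 bits/symbol


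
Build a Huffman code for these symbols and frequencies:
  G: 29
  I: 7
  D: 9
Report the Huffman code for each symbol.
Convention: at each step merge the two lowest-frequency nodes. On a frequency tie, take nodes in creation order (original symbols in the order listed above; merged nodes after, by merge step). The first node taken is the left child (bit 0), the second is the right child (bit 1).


Huffman tree construction:
Step 1: Merge I(7) + D(9) = 16
Step 2: Merge (I+D)(16) + G(29) = 45
Read each symbol's code off the tree from the root (left child = 0, right child = 1).

Codes:
  G: 1 (length 1)
  I: 00 (length 2)
  D: 01 (length 2)
Average code length: 61/45 = 1.3556 bits/symbol


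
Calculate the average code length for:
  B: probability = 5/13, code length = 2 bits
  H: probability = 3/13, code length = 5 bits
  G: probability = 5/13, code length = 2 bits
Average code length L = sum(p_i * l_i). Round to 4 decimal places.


Weighted contributions p_i * l_i:
  B: (5/13) * 2 = 10/13
  H: (3/13) * 5 = 15/13
  G: (5/13) * 2 = 10/13
Sum = (10 + 15 + 10)/13 = 35/13

L = 35/13 = 2.6923 bits/symbol


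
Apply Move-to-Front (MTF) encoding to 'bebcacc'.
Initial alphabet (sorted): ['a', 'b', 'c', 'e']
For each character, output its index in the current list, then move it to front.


MTF encoding:
'b': index 1 in ['a', 'b', 'c', 'e'] -> ['b', 'a', 'c', 'e']
'e': index 3 in ['b', 'a', 'c', 'e'] -> ['e', 'b', 'a', 'c']
'b': index 1 in ['e', 'b', 'a', 'c'] -> ['b', 'e', 'a', 'c']
'c': index 3 in ['b', 'e', 'a', 'c'] -> ['c', 'b', 'e', 'a']
'a': index 3 in ['c', 'b', 'e', 'a'] -> ['a', 'c', 'b', 'e']
'c': index 1 in ['a', 'c', 'b', 'e'] -> ['c', 'a', 'b', 'e']
'c': index 0 in ['c', 'a', 'b', 'e'] -> ['c', 'a', 'b', 'e']


Output: [1, 3, 1, 3, 3, 1, 0]


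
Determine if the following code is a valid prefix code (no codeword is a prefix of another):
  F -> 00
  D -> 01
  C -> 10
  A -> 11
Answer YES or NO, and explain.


Checking each pair (does one codeword prefix another?):
  F='00' vs D='01': no prefix
  F='00' vs C='10': no prefix
  F='00' vs A='11': no prefix
  D='01' vs F='00': no prefix
  D='01' vs C='10': no prefix
  D='01' vs A='11': no prefix
  C='10' vs F='00': no prefix
  C='10' vs D='01': no prefix
  C='10' vs A='11': no prefix
  A='11' vs F='00': no prefix
  A='11' vs D='01': no prefix
  A='11' vs C='10': no prefix
No violation found over all pairs.

YES -- this is a valid prefix code. No codeword is a prefix of any other codeword.


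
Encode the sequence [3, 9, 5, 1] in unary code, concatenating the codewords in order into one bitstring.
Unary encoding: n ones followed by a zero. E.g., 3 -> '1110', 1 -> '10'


Encode each number as n ones followed by a terminating 0:
  3 -> 1110 (4 bits)
  9 -> 1111111110 (10 bits)
  5 -> 111110 (6 bits)
  1 -> 10 (2 bits)
Total length = 4 + 10 + 6 + 2 = 22 bits.

Unary([3, 9, 5, 1]) = 1110111111111011111010 (22 bits)


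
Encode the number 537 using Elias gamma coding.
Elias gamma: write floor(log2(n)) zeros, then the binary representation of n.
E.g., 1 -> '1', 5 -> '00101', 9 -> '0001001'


num_bits = floor(log2(537)) + 1 = 10
leading_zeros = num_bits - 1 = 9
binary(537) = 1000011001

Elias gamma(537) = '000000000' + '1000011001' = 0000000001000011001 (19 bits)


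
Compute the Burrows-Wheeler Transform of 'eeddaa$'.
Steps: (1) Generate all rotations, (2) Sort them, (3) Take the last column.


Rotations (sorted):
  0: $eeddaa -> last char: a
  1: a$eedda -> last char: a
  2: aa$eedd -> last char: d
  3: daa$eed -> last char: d
  4: ddaa$ee -> last char: e
  5: eddaa$e -> last char: e
  6: eeddaa$ -> last char: $


BWT = aaddee$


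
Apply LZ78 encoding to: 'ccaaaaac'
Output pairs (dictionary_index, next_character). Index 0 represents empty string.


LZ78 encoding steps:
Dictionary: {0: ''}
Step 1: w='' (idx 0), next='c' -> output (0, 'c'), add 'c' as idx 1
Step 2: w='c' (idx 1), next='a' -> output (1, 'a'), add 'ca' as idx 2
Step 3: w='' (idx 0), next='a' -> output (0, 'a'), add 'a' as idx 3
Step 4: w='a' (idx 3), next='a' -> output (3, 'a'), add 'aa' as idx 4
Step 5: w='a' (idx 3), next='c' -> output (3, 'c'), add 'ac' as idx 5


Encoded: [(0, 'c'), (1, 'a'), (0, 'a'), (3, 'a'), (3, 'c')]


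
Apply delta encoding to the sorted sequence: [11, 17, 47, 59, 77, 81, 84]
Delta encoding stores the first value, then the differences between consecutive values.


First value: 11
Deltas:
  17 - 11 = 6
  47 - 17 = 30
  59 - 47 = 12
  77 - 59 = 18
  81 - 77 = 4
  84 - 81 = 3


Delta encoded: [11, 6, 30, 12, 18, 4, 3]


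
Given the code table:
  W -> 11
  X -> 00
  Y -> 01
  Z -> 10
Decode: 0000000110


Decoding:
00 -> X
00 -> X
00 -> X
01 -> Y
10 -> Z


Result: XXXYZ


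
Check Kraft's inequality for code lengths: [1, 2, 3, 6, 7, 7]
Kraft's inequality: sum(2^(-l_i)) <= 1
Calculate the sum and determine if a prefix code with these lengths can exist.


Sum = 2^(-1) + 2^(-2) + 2^(-3) + 2^(-6) + 2^(-7) + 2^(-7)
    = 0.5 + 0.25 + 0.125 + 0.015625 + 0.0078125 + 0.0078125
    = 116/128 = 0.90625
Since 0.90625 <= 1, Kraft's inequality IS satisfied.
A prefix code with these lengths CAN exist.

Kraft sum = 0.90625. Satisfied.


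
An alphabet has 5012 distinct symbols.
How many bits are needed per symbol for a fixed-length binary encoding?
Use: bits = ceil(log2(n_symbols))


log2(5012) = 12.2912
Bracket: 2^12 = 4096 < 5012 <= 2^13 = 8192
So ceil(log2(5012)) = 13

bits = ceil(log2(5012)) = ceil(12.2912) = 13 bits


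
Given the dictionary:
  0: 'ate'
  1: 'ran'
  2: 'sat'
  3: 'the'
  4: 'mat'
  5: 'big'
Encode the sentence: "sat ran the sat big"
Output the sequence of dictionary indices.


Look up each word in the dictionary:
  'sat' -> 2
  'ran' -> 1
  'the' -> 3
  'sat' -> 2
  'big' -> 5

Encoded: [2, 1, 3, 2, 5]


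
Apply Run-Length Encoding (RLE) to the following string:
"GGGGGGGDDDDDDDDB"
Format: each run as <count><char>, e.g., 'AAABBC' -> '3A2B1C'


Scanning runs left to right:
  i=0: run of 'G' x 7 -> '7G'
  i=7: run of 'D' x 8 -> '8D'
  i=15: run of 'B' x 1 -> '1B'

RLE = 7G8D1B


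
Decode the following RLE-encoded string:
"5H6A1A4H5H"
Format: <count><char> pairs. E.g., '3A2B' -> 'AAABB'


Expanding each <count><char> pair:
  5H -> 'HHHHH'
  6A -> 'AAAAAA'
  1A -> 'A'
  4H -> 'HHHH'
  5H -> 'HHHHH'

Decoded = HHHHHAAAAAAAHHHHHHHHH


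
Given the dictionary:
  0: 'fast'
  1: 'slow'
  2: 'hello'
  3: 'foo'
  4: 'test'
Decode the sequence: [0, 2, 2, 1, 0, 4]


Look up each index in the dictionary:
  0 -> 'fast'
  2 -> 'hello'
  2 -> 'hello'
  1 -> 'slow'
  0 -> 'fast'
  4 -> 'test'

Decoded: "fast hello hello slow fast test"


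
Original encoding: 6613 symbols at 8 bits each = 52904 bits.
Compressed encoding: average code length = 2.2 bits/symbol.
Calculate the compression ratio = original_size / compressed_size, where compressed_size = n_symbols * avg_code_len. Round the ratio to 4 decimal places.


original_size = n_symbols * orig_bits = 6613 * 8 = 52904 bits
compressed_size = n_symbols * avg_code_len = 6613 * 2.2 = 14548.6 bits
ratio = original_size / compressed_size = 52904 / 14548.6 = 3.6364

Compression ratio = 3.6364


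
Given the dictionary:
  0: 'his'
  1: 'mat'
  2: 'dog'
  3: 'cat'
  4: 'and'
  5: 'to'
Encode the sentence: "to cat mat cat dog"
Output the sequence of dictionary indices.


Look up each word in the dictionary:
  'to' -> 5
  'cat' -> 3
  'mat' -> 1
  'cat' -> 3
  'dog' -> 2

Encoded: [5, 3, 1, 3, 2]


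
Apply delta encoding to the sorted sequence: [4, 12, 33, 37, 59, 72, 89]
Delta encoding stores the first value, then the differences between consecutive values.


First value: 4
Deltas:
  12 - 4 = 8
  33 - 12 = 21
  37 - 33 = 4
  59 - 37 = 22
  72 - 59 = 13
  89 - 72 = 17


Delta encoded: [4, 8, 21, 4, 22, 13, 17]


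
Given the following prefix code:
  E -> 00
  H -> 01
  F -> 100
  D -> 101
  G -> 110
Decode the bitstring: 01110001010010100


Decoding step by step:
Bits 01 -> H
Bits 110 -> G
Bits 00 -> E
Bits 101 -> D
Bits 00 -> E
Bits 101 -> D
Bits 00 -> E


Decoded message: HGEDEDE


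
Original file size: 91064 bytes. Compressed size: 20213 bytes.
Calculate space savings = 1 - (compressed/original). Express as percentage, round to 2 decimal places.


ratio = compressed/original = 20213/91064 = 0.221965
savings = 1 - ratio = 1 - 0.221965 = 0.778035
as a percentage: 0.778035 * 100 = 77.8%

Space savings = 1 - 20213/91064 = 77.8%


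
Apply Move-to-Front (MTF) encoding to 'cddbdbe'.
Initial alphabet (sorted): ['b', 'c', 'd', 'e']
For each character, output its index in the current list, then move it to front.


MTF encoding:
'c': index 1 in ['b', 'c', 'd', 'e'] -> ['c', 'b', 'd', 'e']
'd': index 2 in ['c', 'b', 'd', 'e'] -> ['d', 'c', 'b', 'e']
'd': index 0 in ['d', 'c', 'b', 'e'] -> ['d', 'c', 'b', 'e']
'b': index 2 in ['d', 'c', 'b', 'e'] -> ['b', 'd', 'c', 'e']
'd': index 1 in ['b', 'd', 'c', 'e'] -> ['d', 'b', 'c', 'e']
'b': index 1 in ['d', 'b', 'c', 'e'] -> ['b', 'd', 'c', 'e']
'e': index 3 in ['b', 'd', 'c', 'e'] -> ['e', 'b', 'd', 'c']


Output: [1, 2, 0, 2, 1, 1, 3]


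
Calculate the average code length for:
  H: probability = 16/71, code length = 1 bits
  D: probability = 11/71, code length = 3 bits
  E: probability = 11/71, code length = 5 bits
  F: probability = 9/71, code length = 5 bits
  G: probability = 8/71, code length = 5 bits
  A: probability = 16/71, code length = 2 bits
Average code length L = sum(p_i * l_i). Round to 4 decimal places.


Weighted contributions p_i * l_i:
  H: (16/71) * 1 = 16/71
  D: (11/71) * 3 = 33/71
  E: (11/71) * 5 = 55/71
  F: (9/71) * 5 = 45/71
  G: (8/71) * 5 = 40/71
  A: (16/71) * 2 = 32/71
Sum = (16 + 33 + 55 + 45 + 40 + 32)/71 = 221/71

L = 221/71 = 3.1127 bits/symbol


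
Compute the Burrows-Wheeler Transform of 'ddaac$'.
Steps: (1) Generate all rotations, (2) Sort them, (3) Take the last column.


Rotations (sorted):
  0: $ddaac -> last char: c
  1: aac$dd -> last char: d
  2: ac$dda -> last char: a
  3: c$ddaa -> last char: a
  4: daac$d -> last char: d
  5: ddaac$ -> last char: $


BWT = cdaad$


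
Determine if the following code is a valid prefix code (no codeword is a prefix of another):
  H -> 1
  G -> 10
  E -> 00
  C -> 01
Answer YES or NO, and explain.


Checking each pair (does one codeword prefix another?):
  H='1' vs G='10': prefix -- VIOLATION

NO -- this is NOT a valid prefix code. H (1) is a prefix of G (10).
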